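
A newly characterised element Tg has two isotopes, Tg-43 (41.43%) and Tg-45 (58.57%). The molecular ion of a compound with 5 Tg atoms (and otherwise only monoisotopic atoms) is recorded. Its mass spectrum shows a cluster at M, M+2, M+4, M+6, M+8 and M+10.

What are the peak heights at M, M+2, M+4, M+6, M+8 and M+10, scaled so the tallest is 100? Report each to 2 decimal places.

The 5 Tg atoms are independent, so intensities follow the terms of (0.4143 + 0.5857)^5.
P(M) = 0.4143^5 = 0.012206
P(M+2) = 5 × 0.4143^4 × 0.5857^1 = 0.086279
P(M+4) = 10 × 0.4143^3 × 0.5857^2 = 0.243947
P(M+6) = 10 × 0.4143^2 × 0.5857^3 = 0.344870
P(M+8) = 5 × 0.4143^1 × 0.5857^4 = 0.243773
P(M+10) = 0.5857^5 = 0.068925
The M+6 peak is largest (0.344870); scaling to 100 gives 3.54 : 25.02 : 70.74 : 100.00 : 70.69 : 19.99.

3.54 : 25.02 : 70.74 : 100.00 : 70.69 : 19.99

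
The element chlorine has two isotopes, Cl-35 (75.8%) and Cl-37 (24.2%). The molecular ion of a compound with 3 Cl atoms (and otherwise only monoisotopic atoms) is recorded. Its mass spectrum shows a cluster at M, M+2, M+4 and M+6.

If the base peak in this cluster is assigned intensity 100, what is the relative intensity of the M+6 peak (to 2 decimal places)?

3.25

(0.758 + 0.242)^3 gives M 0.4355, M+2 0.4171, M+4 0.1332, M+6 0.0142; the largest is M.
P(M) = C(3,0) × 0.758^3 × 0.242^0 = 1 × 0.43551951 × 1.0000 = 0.435520 (base)
P(M+6) = C(3,3) × 0.758^0 × 0.242^3 = 1 × 1.0000 × 0.01417249 = 0.014172
Relative intensity = 0.014172 / 0.435520 × 100 = 3.25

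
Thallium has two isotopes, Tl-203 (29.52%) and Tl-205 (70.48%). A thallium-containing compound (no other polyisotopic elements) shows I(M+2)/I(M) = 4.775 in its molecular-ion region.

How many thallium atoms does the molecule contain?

2

The M+2/M ratio from n Tl atoms is n · q/p = n · 0.7048/0.2952.
n = 4.775 × 0.2952/0.7048 = 2.00 ≈ 2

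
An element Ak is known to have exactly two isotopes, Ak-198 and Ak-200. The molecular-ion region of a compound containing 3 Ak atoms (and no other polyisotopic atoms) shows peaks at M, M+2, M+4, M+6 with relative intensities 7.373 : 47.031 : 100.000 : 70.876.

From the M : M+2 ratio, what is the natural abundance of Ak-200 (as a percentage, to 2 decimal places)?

68.01%

Write p for the Ak-198 fraction. I(M+2)/I(M) = [C(3,1)·p^2·(1−p)] / p^3 = 3·(1−p)/p = 47.031/7.373 = 6.3788
(1−p)/p = 6.3788/3 = 2.1263  ⇒  p = 1/(1 + 2.1263) = 0.3199
Ak-198: 31.99%, Ak-200: 68.01%.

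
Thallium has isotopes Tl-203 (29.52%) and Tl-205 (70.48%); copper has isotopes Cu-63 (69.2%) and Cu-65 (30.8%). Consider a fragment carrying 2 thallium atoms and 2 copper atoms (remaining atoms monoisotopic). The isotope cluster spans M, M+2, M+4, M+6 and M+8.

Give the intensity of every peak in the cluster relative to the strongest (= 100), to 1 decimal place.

9.9 : 55.8 : 100.0 : 59.3 : 11.1

Thallium pattern (n=2): 0.08714304 : 0.41611392 : 0.49674304
Copper pattern (n=2): 0.478864 : 0.426272 : 0.094864
Convolve the two distributions (both contribute in 2-u steps):
  M: 0.08714304×0.478864 = 0.041730
  M+2: 0.08714304×0.426272 + 0.41611392×0.478864 = 0.236409
  M+4: 0.08714304×0.094864 + 0.41611392×0.426272 + 0.49674304×0.478864 = 0.423517
  M+6: 0.41611392×0.094864 + 0.49674304×0.426272 = 0.251222
  M+8: 0.49674304×0.094864 = 0.047123
Scale to base peak (0.423517) = 100: 9.9 : 55.8 : 100.0 : 59.3 : 11.1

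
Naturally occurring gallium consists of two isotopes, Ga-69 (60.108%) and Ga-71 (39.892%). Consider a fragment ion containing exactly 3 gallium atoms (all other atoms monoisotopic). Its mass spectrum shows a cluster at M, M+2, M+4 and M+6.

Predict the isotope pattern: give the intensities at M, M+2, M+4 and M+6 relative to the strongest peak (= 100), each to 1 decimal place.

Expanding (0.60108 + 0.39892)^3:
P(M) = 0.60108^3 = 0.217169
P(M+2) = 3 × 0.60108^2 × 0.39892^1 = 0.432386
P(M+4) = 3 × 0.60108^1 × 0.39892^2 = 0.286963
P(M+6) = 0.39892^3 = 0.063483
The M+2 peak is largest (0.432386); scaling to 100 gives 50.2 : 100.0 : 66.4 : 14.7.

50.2 : 100.0 : 66.4 : 14.7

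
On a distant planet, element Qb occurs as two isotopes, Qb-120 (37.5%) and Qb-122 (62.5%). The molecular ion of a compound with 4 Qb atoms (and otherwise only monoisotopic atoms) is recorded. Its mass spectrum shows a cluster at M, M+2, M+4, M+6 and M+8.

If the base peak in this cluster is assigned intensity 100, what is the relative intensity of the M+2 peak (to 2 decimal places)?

36.00

Binomial terms of (0.375 + 0.625)^4: M 0.0198, M+2 0.1318, M+4 0.3296, M+6 0.3662, M+8 0.1526 → M+6 is the base peak.
P(M+6) = C(4,3) × 0.375^1 × 0.625^3 = 4 × 0.3750 × 0.24414062 = 0.366211 (base)
P(M+2) = C(4,1) × 0.375^3 × 0.625^1 = 4 × 0.05273438 × 0.6250 = 0.131836
Relative intensity = 0.131836 / 0.366211 × 100 = 36.00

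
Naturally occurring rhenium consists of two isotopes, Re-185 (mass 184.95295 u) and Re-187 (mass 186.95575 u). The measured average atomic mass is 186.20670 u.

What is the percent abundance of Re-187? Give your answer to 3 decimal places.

With x = fraction of Re-185 (so Re-187 is 1 − x):
184.95295·x + 186.95575·(1 − x) = 186.20670
(184.95295 − 186.95575)·x = 186.20670 − 186.95575
x = -0.74905 / -2.00280 = 0.37400 → 37.400% Re-185, 62.600% Re-187.

62.600%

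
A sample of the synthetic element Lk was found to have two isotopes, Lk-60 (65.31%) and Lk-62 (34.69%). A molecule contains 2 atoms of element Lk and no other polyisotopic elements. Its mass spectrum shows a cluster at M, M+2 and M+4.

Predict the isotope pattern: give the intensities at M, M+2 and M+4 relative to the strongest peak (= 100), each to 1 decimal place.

The 2 Lk atoms are independent, so intensities follow the terms of (0.6531 + 0.3469)^2.
P(M) = 0.6531^2 = 0.426540
P(M+2) = 2 × 0.6531^1 × 0.3469^1 = 0.453121
P(M+4) = 0.3469^2 = 0.120340
The M+2 peak is largest (0.453121); scaling to 100 gives 94.1 : 100.0 : 26.6.

94.1 : 100.0 : 26.6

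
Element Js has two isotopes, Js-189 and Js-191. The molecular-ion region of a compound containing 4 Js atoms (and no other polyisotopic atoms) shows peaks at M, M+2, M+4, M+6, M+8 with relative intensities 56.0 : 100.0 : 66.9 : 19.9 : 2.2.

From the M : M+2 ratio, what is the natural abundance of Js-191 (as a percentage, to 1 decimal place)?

30.9%

Write p for the Js-189 fraction. I(M+2)/I(M) = [C(4,1)·p^3·(1−p)] / p^4 = 4·(1−p)/p = 100.0/56.0 = 1.7857
(1−p)/p = 1.7857/4 = 0.4464  ⇒  p = 1/(1 + 0.4464) = 0.6914
Js-189: 69.1%, Js-191: 30.9%.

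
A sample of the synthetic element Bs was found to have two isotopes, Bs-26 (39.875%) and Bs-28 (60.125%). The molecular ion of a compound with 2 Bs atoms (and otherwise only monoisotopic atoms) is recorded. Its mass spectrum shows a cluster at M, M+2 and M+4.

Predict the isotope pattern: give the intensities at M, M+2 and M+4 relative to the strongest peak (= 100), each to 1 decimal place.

33.2 : 100.0 : 75.4

The 2 Bs atoms are independent, so intensities follow the terms of (0.39875 + 0.60125)^2.
P(M) = 0.39875^2 = 0.159002
P(M+2) = 2 × 0.39875^1 × 0.60125^1 = 0.479497
P(M+4) = 0.60125^2 = 0.361502
The M+2 peak is largest (0.479497); scaling to 100 gives 33.2 : 100.0 : 75.4.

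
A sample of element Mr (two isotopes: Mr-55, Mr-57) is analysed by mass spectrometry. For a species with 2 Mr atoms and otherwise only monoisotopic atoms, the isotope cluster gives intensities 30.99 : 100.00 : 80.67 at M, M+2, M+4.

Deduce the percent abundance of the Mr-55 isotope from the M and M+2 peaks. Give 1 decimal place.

38.3%

If p is the fraction of Mr that is Mr-55, then I(M+2)/I(M) = [C(2,1)·p^1·(1−p)] / p^2 = 2·(1−p)/p = 100.00/30.99 = 3.2268
(1−p)/p = 3.2268/2 = 1.6134  ⇒  p = 1/(1 + 1.6134) = 0.3826
Mr-55: 38.3%, Mr-57: 61.7%.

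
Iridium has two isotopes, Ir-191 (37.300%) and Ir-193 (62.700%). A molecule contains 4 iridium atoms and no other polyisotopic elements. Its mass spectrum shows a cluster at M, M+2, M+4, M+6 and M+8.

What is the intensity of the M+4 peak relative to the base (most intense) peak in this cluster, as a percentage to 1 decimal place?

89.2%

(0.37300 + 0.62700)^4 gives M 0.0194, M+2 0.1302, M+4 0.3282, M+6 0.3678, M+8 0.1546; the largest is M+6.
P(M+6) = C(4,3) × 0.37300^1 × 0.62700^3 = 4 × 0.3730 × 0.24649188 = 0.367766 (base)
P(M+4) = C(4,2) × 0.37300^2 × 0.62700^2 = 6 × 0.139129 × 0.393129 = 0.328174
Relative intensity = 0.328174 / 0.367766 × 100 = 89.2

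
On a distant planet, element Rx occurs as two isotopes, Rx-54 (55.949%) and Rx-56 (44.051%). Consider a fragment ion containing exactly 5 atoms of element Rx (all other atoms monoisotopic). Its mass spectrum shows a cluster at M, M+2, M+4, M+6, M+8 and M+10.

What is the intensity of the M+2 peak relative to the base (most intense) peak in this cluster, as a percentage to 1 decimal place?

Term probabilities: M 0.0548, M+2 0.2158, M+4 0.3399, M+6 0.2676, M+8 0.1053, M+10 0.0166. Base peak = M+4.
P(M+4) = C(5,2) × 0.55949^3 × 0.44051^2 = 10 × 0.17513663 × 0.19404906 = 0.339851 (base)
P(M+2) = C(5,1) × 0.55949^4 × 0.44051^1 = 5 × 0.09798719 × 0.44051 = 0.215822
Relative intensity = 0.215822 / 0.339851 × 100 = 63.5

63.5%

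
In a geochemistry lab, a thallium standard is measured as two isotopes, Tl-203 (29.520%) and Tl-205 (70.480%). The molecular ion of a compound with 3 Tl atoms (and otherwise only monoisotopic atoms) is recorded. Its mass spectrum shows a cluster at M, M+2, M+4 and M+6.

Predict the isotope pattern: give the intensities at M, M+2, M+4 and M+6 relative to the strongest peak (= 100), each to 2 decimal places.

5.85 : 41.88 : 100.00 : 79.58

The 3 Tl atoms are independent, so intensities follow the terms of (0.29520 + 0.70480)^3.
P(M) = 0.29520^3 = 0.025725
P(M+2) = 3 × 0.29520^2 × 0.70480^1 = 0.184255
P(M+4) = 3 × 0.29520^1 × 0.70480^2 = 0.439916
P(M+6) = 0.70480^3 = 0.350104
The M+4 peak is largest (0.439916); scaling to 100 gives 5.85 : 41.88 : 100.00 : 79.58.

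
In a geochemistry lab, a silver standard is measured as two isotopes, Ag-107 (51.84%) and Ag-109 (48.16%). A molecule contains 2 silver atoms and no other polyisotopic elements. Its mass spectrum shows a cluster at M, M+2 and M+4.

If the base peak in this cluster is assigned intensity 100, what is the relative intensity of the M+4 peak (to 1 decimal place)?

Term probabilities: M 0.2687, M+2 0.4993, M+4 0.2319. Base peak = M+2.
P(M+2) = C(2,1) × 0.5184^1 × 0.4816^1 = 2 × 0.5184 × 0.4816 = 0.499323 (base)
P(M+4) = C(2,2) × 0.5184^0 × 0.4816^2 = 1 × 1.0000 × 0.23193856 = 0.231939
Relative intensity = 0.231939 / 0.499323 × 100 = 46.5

46.5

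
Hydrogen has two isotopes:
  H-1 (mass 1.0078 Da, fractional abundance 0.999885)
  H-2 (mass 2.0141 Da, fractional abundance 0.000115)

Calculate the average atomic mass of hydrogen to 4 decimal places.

Ar = Σ fᵢ·mᵢ = 0.999885 × 1.0078 + 0.000115 × 2.0141
= 1.00768 + 0.00023 = 1.00791 Da

1.0079 Da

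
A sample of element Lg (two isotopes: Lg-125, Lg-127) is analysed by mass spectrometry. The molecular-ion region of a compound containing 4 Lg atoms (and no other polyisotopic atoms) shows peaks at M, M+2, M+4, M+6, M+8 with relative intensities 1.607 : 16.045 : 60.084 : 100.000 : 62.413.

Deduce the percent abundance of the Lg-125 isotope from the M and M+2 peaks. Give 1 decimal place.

Write p for the Lg-125 fraction. I(M+2)/I(M) = [C(4,1)·p^3·(1−p)] / p^4 = 4·(1−p)/p = 16.045/1.607 = 9.9844
(1−p)/p = 9.9844/4 = 2.4961  ⇒  p = 1/(1 + 2.4961) = 0.2860
Lg-125: 28.6%, Lg-127: 71.4%.

28.6%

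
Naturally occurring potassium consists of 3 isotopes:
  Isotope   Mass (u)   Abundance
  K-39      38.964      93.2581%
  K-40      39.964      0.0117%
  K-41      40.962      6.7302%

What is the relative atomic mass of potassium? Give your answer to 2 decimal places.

39.10 u

The abundance-weighted mean is 0.932581 × 38.964 + 0.000117 × 39.964 + 0.067302 × 40.962
= 36.3371 + 0.0047 + 2.7568 = 39.0986 u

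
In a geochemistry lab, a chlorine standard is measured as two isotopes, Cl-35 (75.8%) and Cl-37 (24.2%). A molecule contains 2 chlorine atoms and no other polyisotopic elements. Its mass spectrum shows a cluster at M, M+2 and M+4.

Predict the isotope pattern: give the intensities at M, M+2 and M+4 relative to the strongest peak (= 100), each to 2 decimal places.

100.00 : 63.85 : 10.19

Expanding (0.758 + 0.242)^2:
P(M) = 0.758^2 = 0.574564
P(M+2) = 2 × 0.758^1 × 0.242^1 = 0.366872
P(M+4) = 0.242^2 = 0.058564
The M peak is largest (0.574564); scaling to 100 gives 100.00 : 63.85 : 10.19.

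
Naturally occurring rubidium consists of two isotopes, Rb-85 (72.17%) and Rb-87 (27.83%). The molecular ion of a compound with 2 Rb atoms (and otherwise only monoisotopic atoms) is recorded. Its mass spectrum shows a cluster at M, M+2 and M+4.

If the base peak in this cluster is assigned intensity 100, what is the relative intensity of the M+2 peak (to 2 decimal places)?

Binomial terms of (0.7217 + 0.2783)^2: M 0.5209, M+2 0.4017, M+4 0.0775 → M is the base peak.
P(M) = C(2,0) × 0.7217^2 × 0.2783^0 = 1 × 0.52085089 × 1.0000 = 0.520851 (base)
P(M+2) = C(2,1) × 0.7217^1 × 0.2783^1 = 2 × 0.7217 × 0.2783 = 0.401698
Relative intensity = 0.401698 / 0.520851 × 100 = 77.12

77.12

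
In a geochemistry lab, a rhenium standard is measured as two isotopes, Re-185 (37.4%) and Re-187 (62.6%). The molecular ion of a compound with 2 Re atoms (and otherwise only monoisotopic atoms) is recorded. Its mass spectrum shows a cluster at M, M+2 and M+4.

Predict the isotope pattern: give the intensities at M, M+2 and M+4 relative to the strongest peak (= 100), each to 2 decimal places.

29.87 : 100.00 : 83.69

Expanding (0.374 + 0.626)^2:
P(M) = 0.374^2 = 0.139876
P(M+2) = 2 × 0.374^1 × 0.626^1 = 0.468248
P(M+4) = 0.626^2 = 0.391876
The M+2 peak is largest (0.468248); scaling to 100 gives 29.87 : 100.00 : 83.69.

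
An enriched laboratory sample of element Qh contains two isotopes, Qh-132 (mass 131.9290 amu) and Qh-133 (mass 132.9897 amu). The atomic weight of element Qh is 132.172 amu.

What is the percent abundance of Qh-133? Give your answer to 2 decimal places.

22.91%

With x = fraction of Qh-132 (so Qh-133 is 1 − x):
131.9290·x + 132.9897·(1 − x) = 132.172
(131.9290 − 132.9897)·x = 132.172 − 132.9897
x = -0.8177 / -1.0607 = 0.77091 → 77.09% Qh-132, 22.91% Qh-133.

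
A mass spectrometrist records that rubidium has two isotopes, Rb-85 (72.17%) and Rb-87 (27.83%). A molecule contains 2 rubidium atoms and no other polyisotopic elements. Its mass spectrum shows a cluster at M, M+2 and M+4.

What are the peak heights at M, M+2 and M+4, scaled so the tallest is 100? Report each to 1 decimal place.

Each Rb atom is independently Rb-85 (p = 0.7217) or Rb-87 (q = 0.2783); the cluster is the binomial expansion (p + q)^2.
P(M) = 0.7217^2 = 0.520851
P(M+2) = 2 × 0.7217^1 × 0.2783^1 = 0.401698
P(M+4) = 0.2783^2 = 0.077451
The M peak is largest (0.520851); scaling to 100 gives 100.0 : 77.1 : 14.9.

100.0 : 77.1 : 14.9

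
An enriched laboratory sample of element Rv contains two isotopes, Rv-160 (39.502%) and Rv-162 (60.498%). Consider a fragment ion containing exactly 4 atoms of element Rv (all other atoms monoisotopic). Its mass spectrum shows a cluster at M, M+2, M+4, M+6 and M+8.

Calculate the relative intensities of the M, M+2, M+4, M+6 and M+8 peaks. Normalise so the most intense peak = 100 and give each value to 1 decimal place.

Each Rv atom is independently Rv-160 (p = 0.39502) or Rv-162 (q = 0.60498); the cluster is the binomial expansion (p + q)^4.
P(M) = 0.39502^4 = 0.024349
P(M+2) = 4 × 0.39502^3 × 0.60498^1 = 0.149162
P(M+4) = 6 × 0.39502^2 × 0.60498^2 = 0.342666
P(M+6) = 4 × 0.39502^1 × 0.60498^3 = 0.349866
P(M+8) = 0.60498^4 = 0.133957
The M+6 peak is largest (0.349866); scaling to 100 gives 7.0 : 42.6 : 97.9 : 100.0 : 38.3.

7.0 : 42.6 : 97.9 : 100.0 : 38.3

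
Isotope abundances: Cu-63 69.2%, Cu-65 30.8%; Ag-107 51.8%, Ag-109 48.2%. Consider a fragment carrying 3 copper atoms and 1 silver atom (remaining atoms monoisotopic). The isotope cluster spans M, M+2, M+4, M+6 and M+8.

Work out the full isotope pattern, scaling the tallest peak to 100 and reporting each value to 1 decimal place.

Copper pattern (n=3): 0.33137389 : 0.44247034 : 0.19693766 : 0.02921811
Silver pattern (n=1): 0.5180 : 0.4820
Convolve the two distributions (both contribute in 2-u steps):
  M: 0.33137389×0.5180 = 0.171652
  M+2: 0.33137389×0.4820 + 0.44247034×0.5180 = 0.388922
  M+4: 0.44247034×0.4820 + 0.19693766×0.5180 = 0.315284
  M+6: 0.19693766×0.4820 + 0.02921811×0.5180 = 0.110059
  M+8: 0.02921811×0.4820 = 0.014083
Scale to base peak (0.388922) = 100: 44.1 : 100.0 : 81.1 : 28.3 : 3.6

44.1 : 100.0 : 81.1 : 28.3 : 3.6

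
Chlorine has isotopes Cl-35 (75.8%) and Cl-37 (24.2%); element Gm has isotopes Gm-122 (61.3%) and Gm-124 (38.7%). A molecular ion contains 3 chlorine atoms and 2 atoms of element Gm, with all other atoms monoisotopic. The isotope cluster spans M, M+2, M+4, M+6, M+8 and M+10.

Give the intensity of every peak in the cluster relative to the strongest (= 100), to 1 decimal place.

Chlorine pattern (n=3): 0.43551951 : 0.41713346 : 0.13317454 : 0.01417249
Element Gm pattern (n=2): 0.375769 : 0.474462 : 0.149769
Convolve the two distributions (both contribute in 2-u steps):
  M: 0.43551951×0.375769 = 0.163655
  M+2: 0.43551951×0.474462 + 0.41713346×0.375769 = 0.363383
  M+4: 0.43551951×0.149769 + 0.41713346×0.474462 + 0.13317454×0.375769 = 0.313184
  M+6: 0.41713346×0.149769 + 0.13317454×0.474462 + 0.01417249×0.375769 = 0.130986
  M+8: 0.13317454×0.149769 + 0.01417249×0.474462 = 0.026670
  M+10: 0.01417249×0.149769 = 0.002123
Scale to base peak (0.363383) = 100: 45.0 : 100.0 : 86.2 : 36.0 : 7.3 : 0.6

45.0 : 100.0 : 86.2 : 36.0 : 7.3 : 0.6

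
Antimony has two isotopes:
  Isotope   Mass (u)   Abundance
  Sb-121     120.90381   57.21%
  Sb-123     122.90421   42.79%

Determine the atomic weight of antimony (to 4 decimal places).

Ar = Σ fᵢ·mᵢ = 0.5721 × 120.90381 + 0.4279 × 122.90421
= 69.169070 + 52.590711 = 121.759781 u

121.7598 u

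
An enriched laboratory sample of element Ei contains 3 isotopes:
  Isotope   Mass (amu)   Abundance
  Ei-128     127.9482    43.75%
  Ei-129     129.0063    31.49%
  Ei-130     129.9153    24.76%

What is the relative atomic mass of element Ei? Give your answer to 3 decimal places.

Weight each isotope mass by its fractional abundance: 0.4375 × 127.9482 + 0.3149 × 129.0063 + 0.2476 × 129.9153
= 55.97734 + 40.62408 + 32.16703 = 128.76845 amu

128.768 amu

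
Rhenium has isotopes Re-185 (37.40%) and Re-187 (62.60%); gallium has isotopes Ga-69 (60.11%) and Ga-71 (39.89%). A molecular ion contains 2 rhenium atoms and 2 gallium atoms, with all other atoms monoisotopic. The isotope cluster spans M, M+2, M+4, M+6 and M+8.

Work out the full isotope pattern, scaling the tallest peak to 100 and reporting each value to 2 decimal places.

13.01 : 60.83 : 100.00 : 67.57 : 16.05

Rhenium pattern (n=2): 0.139876 : 0.468248 : 0.391876
Gallium pattern (n=2): 0.36132121 : 0.47955758 : 0.15912121
Convolve the two distributions (both contribute in 2-u steps):
  M: 0.139876×0.36132121 = 0.050540
  M+2: 0.139876×0.47955758 + 0.468248×0.36132121 = 0.236267
  M+4: 0.139876×0.15912121 + 0.468248×0.47955758 + 0.391876×0.36132121 = 0.388402
  M+6: 0.468248×0.15912121 + 0.391876×0.47955758 = 0.262435
  M+8: 0.391876×0.15912121 = 0.062356
Scale to base peak (0.388402) = 100: 13.01 : 60.83 : 100.00 : 67.57 : 16.05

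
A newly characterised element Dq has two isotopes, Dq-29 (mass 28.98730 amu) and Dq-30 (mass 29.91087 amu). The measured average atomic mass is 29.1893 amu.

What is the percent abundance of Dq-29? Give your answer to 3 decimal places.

78.128%

With x = fraction of Dq-29 (so Dq-30 is 1 − x):
28.98730·x + 29.91087·(1 − x) = 29.1893
(28.98730 − 29.91087)·x = 29.1893 − 29.91087
x = -0.72157 / -0.92357 = 0.78128 → 78.128% Dq-29, 21.872% Dq-30.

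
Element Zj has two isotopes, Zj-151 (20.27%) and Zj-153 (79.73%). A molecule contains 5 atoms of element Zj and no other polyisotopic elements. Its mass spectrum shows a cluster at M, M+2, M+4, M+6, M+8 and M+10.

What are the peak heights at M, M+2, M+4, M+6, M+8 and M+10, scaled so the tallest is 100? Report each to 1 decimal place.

Expanding (0.2027 + 0.7973)^5:
P(M) = 0.2027^5 = 0.000342
P(M+2) = 5 × 0.2027^4 × 0.7973^1 = 0.006730
P(M+4) = 10 × 0.2027^3 × 0.7973^2 = 0.052943
P(M+6) = 10 × 0.2027^2 × 0.7973^3 = 0.208244
P(M+8) = 5 × 0.2027^1 × 0.7973^4 = 0.409554
P(M+10) = 0.7973^5 = 0.322188
The M+8 peak is largest (0.409554); scaling to 100 gives 0.1 : 1.6 : 12.9 : 50.8 : 100.0 : 78.7.

0.1 : 1.6 : 12.9 : 50.8 : 100.0 : 78.7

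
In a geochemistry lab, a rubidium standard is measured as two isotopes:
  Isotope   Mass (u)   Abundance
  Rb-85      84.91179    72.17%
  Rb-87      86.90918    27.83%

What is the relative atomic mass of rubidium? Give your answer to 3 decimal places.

85.468 u

Ar = Σ fᵢ·mᵢ = 0.7217 × 84.91179 + 0.2783 × 86.90918
= 61.280839 + 24.186825 = 85.467664 u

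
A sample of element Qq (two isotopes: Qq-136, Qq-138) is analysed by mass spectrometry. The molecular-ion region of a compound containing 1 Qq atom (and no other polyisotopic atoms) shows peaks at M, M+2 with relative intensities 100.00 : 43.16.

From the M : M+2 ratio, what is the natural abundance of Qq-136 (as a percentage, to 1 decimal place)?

69.9%

Let p = fractional abundance of Qq-136. I(M+2)/I(M) = [C(1,1)·p^0·(1−p)] / p^1 = 1·(1−p)/p = 43.16/100.00 = 0.4316
(1−p)/p = 0.4316/1 = 0.4316  ⇒  p = 1/(1 + 0.4316) = 0.6985
Qq-136: 69.9%, Qq-138: 30.1%.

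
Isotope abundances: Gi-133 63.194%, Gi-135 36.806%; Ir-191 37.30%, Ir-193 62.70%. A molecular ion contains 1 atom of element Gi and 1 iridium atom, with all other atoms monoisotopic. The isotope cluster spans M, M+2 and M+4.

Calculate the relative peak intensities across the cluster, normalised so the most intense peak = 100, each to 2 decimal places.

Element Gi pattern (n=1): 0.63194 : 0.36806
Iridium pattern (n=1): 0.3730 : 0.6270
Convolve the two distributions (both contribute in 2-u steps):
  M: 0.63194×0.3730 = 0.235714
  M+2: 0.63194×0.6270 + 0.36806×0.3730 = 0.533513
  M+4: 0.36806×0.6270 = 0.230774
Scale to base peak (0.533513) = 100: 44.18 : 100.00 : 43.26

44.18 : 100.00 : 43.26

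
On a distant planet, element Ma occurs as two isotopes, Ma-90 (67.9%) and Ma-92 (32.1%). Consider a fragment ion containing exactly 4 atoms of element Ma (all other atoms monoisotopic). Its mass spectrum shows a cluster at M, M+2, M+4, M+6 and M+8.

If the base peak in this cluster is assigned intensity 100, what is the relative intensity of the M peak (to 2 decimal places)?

Binomial terms of (0.679 + 0.321)^4: M 0.2126, M+2 0.4020, M+4 0.2850, M+6 0.0898, M+8 0.0106 → M+2 is the base peak.
P(M+2) = C(4,1) × 0.679^3 × 0.321^1 = 4 × 0.31304684 × 0.3210 = 0.401952 (base)
P(M) = C(4,0) × 0.679^4 × 0.321^0 = 1 × 0.2125588 × 1.0000 = 0.212559
Relative intensity = 0.212559 / 0.401952 × 100 = 52.88

52.88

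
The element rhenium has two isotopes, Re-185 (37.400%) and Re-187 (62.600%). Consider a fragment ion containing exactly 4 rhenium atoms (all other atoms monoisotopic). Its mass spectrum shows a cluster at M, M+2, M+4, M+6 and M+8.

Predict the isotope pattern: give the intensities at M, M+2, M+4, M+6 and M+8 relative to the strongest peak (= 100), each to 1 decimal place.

Expanding (0.37400 + 0.62600)^4:
P(M) = 0.37400^4 = 0.019565
P(M+2) = 4 × 0.37400^3 × 0.62600^1 = 0.130993
P(M+4) = 6 × 0.37400^2 × 0.62600^2 = 0.328884
P(M+6) = 4 × 0.37400^1 × 0.62600^3 = 0.366990
P(M+8) = 0.62600^4 = 0.153567
The M+6 peak is largest (0.366990); scaling to 100 gives 5.3 : 35.7 : 89.6 : 100.0 : 41.8.

5.3 : 35.7 : 89.6 : 100.0 : 41.8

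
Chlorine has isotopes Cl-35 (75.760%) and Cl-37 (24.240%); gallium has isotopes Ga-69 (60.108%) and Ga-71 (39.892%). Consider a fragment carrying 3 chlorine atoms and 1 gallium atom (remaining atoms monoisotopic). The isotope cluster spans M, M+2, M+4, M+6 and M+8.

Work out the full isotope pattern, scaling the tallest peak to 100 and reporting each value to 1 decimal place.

61.6 : 100.0 : 58.2 : 14.6 : 1.3

Chlorine pattern (n=3): 0.4348304 : 0.41738208 : 0.13354464 : 0.01424288
Gallium pattern (n=1): 0.60108 : 0.39892
Convolve the two distributions (both contribute in 2-u steps):
  M: 0.4348304×0.60108 = 0.261368
  M+2: 0.4348304×0.39892 + 0.41738208×0.60108 = 0.424343
  M+4: 0.41738208×0.39892 + 0.13354464×0.60108 = 0.246773
  M+6: 0.13354464×0.39892 + 0.01424288×0.60108 = 0.061835
  M+8: 0.01424288×0.39892 = 0.005682
Scale to base peak (0.424343) = 100: 61.6 : 100.0 : 58.2 : 14.6 : 1.3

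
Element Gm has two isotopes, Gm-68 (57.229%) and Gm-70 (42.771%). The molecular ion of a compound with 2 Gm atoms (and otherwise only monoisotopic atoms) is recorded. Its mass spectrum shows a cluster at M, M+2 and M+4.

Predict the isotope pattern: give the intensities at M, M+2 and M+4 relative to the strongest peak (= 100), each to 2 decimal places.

66.90 : 100.00 : 37.37

Expanding (0.57229 + 0.42771)^2:
P(M) = 0.57229^2 = 0.327516
P(M+2) = 2 × 0.57229^1 × 0.42771^1 = 0.489548
P(M+4) = 0.42771^2 = 0.182936
The M+2 peak is largest (0.489548); scaling to 100 gives 66.90 : 100.00 : 37.37.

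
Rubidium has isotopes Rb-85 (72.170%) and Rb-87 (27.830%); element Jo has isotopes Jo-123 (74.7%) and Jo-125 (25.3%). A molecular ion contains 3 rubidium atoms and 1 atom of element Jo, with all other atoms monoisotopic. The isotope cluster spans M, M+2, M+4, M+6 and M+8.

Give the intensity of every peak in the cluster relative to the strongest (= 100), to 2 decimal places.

66.87 : 100.00 : 56.03 : 13.94 : 1.30

Rubidium pattern (n=3): 0.37589809 : 0.43485841 : 0.16768892 : 0.02155458
Element Jo pattern (n=1): 0.7470 : 0.2530
Convolve the two distributions (both contribute in 2-u steps):
  M: 0.37589809×0.7470 = 0.280796
  M+2: 0.37589809×0.2530 + 0.43485841×0.7470 = 0.419941
  M+4: 0.43485841×0.2530 + 0.16768892×0.7470 = 0.235283
  M+6: 0.16768892×0.2530 + 0.02155458×0.7470 = 0.058527
  M+8: 0.02155458×0.2530 = 0.005453
Scale to base peak (0.419941) = 100: 66.87 : 100.00 : 56.03 : 13.94 : 1.30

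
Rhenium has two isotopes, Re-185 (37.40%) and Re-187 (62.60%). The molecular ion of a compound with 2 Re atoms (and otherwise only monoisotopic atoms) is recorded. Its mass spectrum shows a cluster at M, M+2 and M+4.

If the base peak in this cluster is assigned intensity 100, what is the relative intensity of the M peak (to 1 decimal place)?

Binomial terms of (0.3740 + 0.6260)^2: M 0.1399, M+2 0.4682, M+4 0.3919 → M+2 is the base peak.
P(M+2) = C(2,1) × 0.3740^1 × 0.6260^1 = 2 × 0.3740 × 0.6260 = 0.468248 (base)
P(M) = C(2,0) × 0.3740^2 × 0.6260^0 = 1 × 0.139876 × 1.0000 = 0.139876
Relative intensity = 0.139876 / 0.468248 × 100 = 29.9

29.9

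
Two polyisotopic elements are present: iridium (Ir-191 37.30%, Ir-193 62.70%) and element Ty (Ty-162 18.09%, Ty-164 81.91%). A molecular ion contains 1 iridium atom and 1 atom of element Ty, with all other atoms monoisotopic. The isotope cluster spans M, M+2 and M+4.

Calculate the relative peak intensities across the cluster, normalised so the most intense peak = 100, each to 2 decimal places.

Iridium pattern (n=1): 0.3730 : 0.6270
Element Ty pattern (n=1): 0.1809 : 0.8191
Convolve the two distributions (both contribute in 2-u steps):
  M: 0.3730×0.1809 = 0.067476
  M+2: 0.3730×0.8191 + 0.6270×0.1809 = 0.418949
  M+4: 0.6270×0.8191 = 0.513576
Scale to base peak (0.513576) = 100: 13.14 : 81.57 : 100.00

13.14 : 81.57 : 100.00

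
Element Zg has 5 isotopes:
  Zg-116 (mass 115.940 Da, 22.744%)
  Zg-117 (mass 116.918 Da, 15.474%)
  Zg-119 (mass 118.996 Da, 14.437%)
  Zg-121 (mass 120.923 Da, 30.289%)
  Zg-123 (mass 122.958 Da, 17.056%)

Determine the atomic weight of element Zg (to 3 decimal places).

119.239 Da

The abundance-weighted mean is 0.22744 × 115.940 + 0.15474 × 116.918 + 0.14437 × 118.996 + 0.30289 × 120.923 + 0.17056 × 122.958
= 26.3694 + 18.0919 + 17.1795 + 36.6264 + 20.9717 = 119.2389 Da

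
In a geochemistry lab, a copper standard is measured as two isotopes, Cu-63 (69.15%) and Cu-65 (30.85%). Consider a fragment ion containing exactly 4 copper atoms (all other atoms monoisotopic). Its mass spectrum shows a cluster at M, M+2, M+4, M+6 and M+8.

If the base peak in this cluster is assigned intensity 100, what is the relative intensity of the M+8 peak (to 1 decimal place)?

(0.6915 + 0.3085)^4 gives M 0.2286, M+2 0.4080, M+4 0.2731, M+6 0.0812, M+8 0.0091; the largest is M+2.
P(M+2) = C(4,1) × 0.6915^3 × 0.3085^1 = 4 × 0.33065611 × 0.3085 = 0.408030 (base)
P(M+8) = C(4,4) × 0.6915^0 × 0.3085^4 = 1 × 1.0000 × 0.00905776 = 0.009058
Relative intensity = 0.009058 / 0.408030 × 100 = 2.2

2.2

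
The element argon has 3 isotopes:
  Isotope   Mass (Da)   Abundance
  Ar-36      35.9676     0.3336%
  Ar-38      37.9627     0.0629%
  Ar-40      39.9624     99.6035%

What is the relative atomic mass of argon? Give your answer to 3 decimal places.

Weight each isotope mass by its fractional abundance: 0.003336 × 35.9676 + 0.000629 × 37.9627 + 0.996035 × 39.9624
= 0.11999 + 0.02388 + 39.80395 = 39.94782 Da

39.948 Da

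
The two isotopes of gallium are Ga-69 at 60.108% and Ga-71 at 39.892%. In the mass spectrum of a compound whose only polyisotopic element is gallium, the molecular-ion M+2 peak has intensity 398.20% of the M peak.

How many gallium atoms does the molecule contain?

With n Ga atoms, P(M+2)/P(M) = C(n,1)·p^(n−1)q / p^n = n·q/p = n · 0.39892/0.60108.
n = 3.9820 × 0.60108/0.39892 = 6.00 ≈ 6

6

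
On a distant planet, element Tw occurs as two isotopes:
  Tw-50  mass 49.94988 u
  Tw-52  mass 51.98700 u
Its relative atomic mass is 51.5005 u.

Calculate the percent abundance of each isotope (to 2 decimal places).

Tw-50: 23.88%, Tw-52: 76.12%

Writing the weighted mean with unknown fraction x of Tw-50:
49.94988·x + 51.98700·(1 − x) = 51.5005
(49.94988 − 51.98700)·x = 51.5005 − 51.98700
x = -0.48650 / -2.03712 = 0.23882 → 23.88% Tw-50, 76.12% Tw-52.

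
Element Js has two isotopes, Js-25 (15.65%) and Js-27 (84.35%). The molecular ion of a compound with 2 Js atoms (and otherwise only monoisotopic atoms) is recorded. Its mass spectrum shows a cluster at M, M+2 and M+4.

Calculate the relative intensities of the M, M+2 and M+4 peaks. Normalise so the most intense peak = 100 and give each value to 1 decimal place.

The 2 Js atoms are independent, so intensities follow the terms of (0.1565 + 0.8435)^2.
P(M) = 0.1565^2 = 0.024492
P(M+2) = 2 × 0.1565^1 × 0.8435^1 = 0.264016
P(M+4) = 0.8435^2 = 0.711492
The M+4 peak is largest (0.711492); scaling to 100 gives 3.4 : 37.1 : 100.0.

3.4 : 37.1 : 100.0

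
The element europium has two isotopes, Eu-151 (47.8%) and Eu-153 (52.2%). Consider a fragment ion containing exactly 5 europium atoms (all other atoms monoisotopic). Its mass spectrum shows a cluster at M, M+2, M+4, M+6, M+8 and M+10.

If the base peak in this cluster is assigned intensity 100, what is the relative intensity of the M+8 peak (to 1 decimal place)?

54.6

Binomial terms of (0.478 + 0.522)^5: M 0.0250, M+2 0.1363, M+4 0.2976, M+6 0.3250, M+8 0.1775, M+10 0.0388 → M+6 is the base peak.
P(M+6) = C(5,3) × 0.478^2 × 0.522^3 = 10 × 0.228484 × 0.14223665 = 0.324988 (base)
P(M+8) = C(5,4) × 0.478^1 × 0.522^4 = 5 × 0.4780 × 0.07424753 = 0.177452
Relative intensity = 0.177452 / 0.324988 × 100 = 54.6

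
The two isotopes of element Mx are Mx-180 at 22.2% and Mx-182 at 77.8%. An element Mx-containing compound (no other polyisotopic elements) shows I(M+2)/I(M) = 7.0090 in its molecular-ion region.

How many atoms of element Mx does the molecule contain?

2

With n Mx atoms, P(M+2)/P(M) = C(n,1)·p^(n−1)q / p^n = n·q/p = n · 0.778/0.222.
n = 7.0090 × 0.222/0.778 = 2.00 ≈ 2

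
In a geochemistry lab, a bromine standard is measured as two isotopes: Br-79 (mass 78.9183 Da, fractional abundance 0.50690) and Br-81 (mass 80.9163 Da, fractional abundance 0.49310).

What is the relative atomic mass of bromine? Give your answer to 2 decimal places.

Weight each isotope mass by its fractional abundance: 0.50690 × 78.9183 + 0.49310 × 80.9163
= 40.00369 + 39.89983 = 79.90352 Da

79.90 Da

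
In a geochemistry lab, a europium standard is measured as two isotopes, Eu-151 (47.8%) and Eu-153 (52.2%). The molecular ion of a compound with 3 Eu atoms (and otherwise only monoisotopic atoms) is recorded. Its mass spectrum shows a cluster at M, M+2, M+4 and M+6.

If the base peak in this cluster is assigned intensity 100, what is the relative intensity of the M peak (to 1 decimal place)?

28.0

Term probabilities: M 0.1092, M+2 0.3578, M+4 0.3907, M+6 0.1422. Base peak = M+4.
P(M+4) = C(3,2) × 0.478^1 × 0.522^2 = 3 × 0.4780 × 0.272484 = 0.390742 (base)
P(M) = C(3,0) × 0.478^3 × 0.522^0 = 1 × 0.10921535 × 1.0000 = 0.109215
Relative intensity = 0.109215 / 0.390742 × 100 = 28.0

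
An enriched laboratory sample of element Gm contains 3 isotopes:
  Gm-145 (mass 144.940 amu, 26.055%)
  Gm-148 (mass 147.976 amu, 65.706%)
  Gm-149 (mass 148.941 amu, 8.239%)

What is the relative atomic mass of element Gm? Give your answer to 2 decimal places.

The abundance-weighted mean is 0.26055 × 144.940 + 0.65706 × 147.976 + 0.08239 × 148.941
= 37.7641 + 97.2291 + 12.2712 = 147.2644 amu

147.26 amu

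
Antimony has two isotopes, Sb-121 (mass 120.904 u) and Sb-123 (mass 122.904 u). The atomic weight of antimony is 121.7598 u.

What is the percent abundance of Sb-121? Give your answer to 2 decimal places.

57.21%

Let x be the fractional abundance of Sb-121; then Sb-123 has abundance 1 − x.
120.904·x + 122.904·(1 − x) = 121.7598
(120.904 − 122.904)·x = 121.7598 − 122.904
x = -1.1442 / -2.000 = 0.57210 → 57.21% Sb-121, 42.79% Sb-123.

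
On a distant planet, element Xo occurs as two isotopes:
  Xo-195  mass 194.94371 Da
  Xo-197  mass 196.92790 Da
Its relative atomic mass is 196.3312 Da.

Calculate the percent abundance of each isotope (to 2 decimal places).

Writing the weighted mean with unknown fraction x of Xo-195:
194.94371·x + 196.92790·(1 − x) = 196.3312
(194.94371 − 196.92790)·x = 196.3312 − 196.92790
x = -0.59670 / -1.98419 = 0.30073 → 30.07% Xo-195, 69.93% Xo-197.

Xo-195: 30.07%, Xo-197: 69.93%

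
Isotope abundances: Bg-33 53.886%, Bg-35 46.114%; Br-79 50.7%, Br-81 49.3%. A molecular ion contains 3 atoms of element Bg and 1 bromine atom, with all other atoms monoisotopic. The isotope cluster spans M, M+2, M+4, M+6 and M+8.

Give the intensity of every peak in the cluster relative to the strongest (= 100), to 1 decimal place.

Element Bg pattern (n=3): 0.15646883 : 0.4017038 : 0.3437659 : 0.09806147
Bromine pattern (n=1): 0.5070 : 0.4930
Convolve the two distributions (both contribute in 2-u steps):
  M: 0.15646883×0.5070 = 0.079330
  M+2: 0.15646883×0.4930 + 0.4017038×0.5070 = 0.280803
  M+4: 0.4017038×0.4930 + 0.3437659×0.5070 = 0.372329
  M+6: 0.3437659×0.4930 + 0.09806147×0.5070 = 0.219194
  M+8: 0.09806147×0.4930 = 0.048344
Scale to base peak (0.372329) = 100: 21.3 : 75.4 : 100.0 : 58.9 : 13.0

21.3 : 75.4 : 100.0 : 58.9 : 13.0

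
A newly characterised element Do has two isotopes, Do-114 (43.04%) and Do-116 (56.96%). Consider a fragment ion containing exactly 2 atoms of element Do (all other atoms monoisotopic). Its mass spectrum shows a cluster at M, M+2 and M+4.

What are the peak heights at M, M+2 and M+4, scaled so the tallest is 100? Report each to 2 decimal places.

Each Do atom is independently Do-114 (p = 0.4304) or Do-116 (q = 0.5696); the cluster is the binomial expansion (p + q)^2.
P(M) = 0.4304^2 = 0.185244
P(M+2) = 2 × 0.4304^1 × 0.5696^1 = 0.490312
P(M+4) = 0.5696^2 = 0.324444
The M+2 peak is largest (0.490312); scaling to 100 gives 37.78 : 100.00 : 66.17.

37.78 : 100.00 : 66.17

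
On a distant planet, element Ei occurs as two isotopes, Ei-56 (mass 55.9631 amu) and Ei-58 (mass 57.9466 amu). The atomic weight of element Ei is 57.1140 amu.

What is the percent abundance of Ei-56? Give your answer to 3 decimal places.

41.976%

With x = fraction of Ei-56 (so Ei-58 is 1 − x):
55.9631·x + 57.9466·(1 − x) = 57.1140
(55.9631 − 57.9466)·x = 57.1140 − 57.9466
x = -0.8326 / -1.9835 = 0.41976 → 41.976% Ei-56, 58.024% Ei-58.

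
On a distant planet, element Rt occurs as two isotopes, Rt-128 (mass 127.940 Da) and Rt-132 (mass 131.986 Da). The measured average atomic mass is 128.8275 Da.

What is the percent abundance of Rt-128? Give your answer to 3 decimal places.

78.065%

With x = fraction of Rt-128 (so Rt-132 is 1 − x):
127.940·x + 131.986·(1 − x) = 128.8275
(127.940 − 131.986)·x = 128.8275 − 131.986
x = -3.1585 / -4.046 = 0.78065 → 78.065% Rt-128, 21.935% Rt-132.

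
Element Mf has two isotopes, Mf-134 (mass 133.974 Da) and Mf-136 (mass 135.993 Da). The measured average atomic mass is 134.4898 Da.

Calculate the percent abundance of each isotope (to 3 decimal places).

Mf-134: 74.453%, Mf-136: 25.547%

With x = fraction of Mf-134 (so Mf-136 is 1 − x):
133.974·x + 135.993·(1 − x) = 134.4898
(133.974 − 135.993)·x = 134.4898 − 135.993
x = -1.5032 / -2.019 = 0.74453 → 74.453% Mf-134, 25.547% Mf-136.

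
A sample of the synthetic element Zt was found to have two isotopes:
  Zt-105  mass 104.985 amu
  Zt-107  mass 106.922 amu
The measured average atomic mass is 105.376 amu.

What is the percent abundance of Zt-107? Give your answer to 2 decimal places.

20.19%

Writing the weighted mean with unknown fraction x of Zt-105:
104.985·x + 106.922·(1 − x) = 105.376
(104.985 − 106.922)·x = 105.376 − 106.922
x = -1.546 / -1.937 = 0.79814 → 79.81% Zt-105, 20.19% Zt-107.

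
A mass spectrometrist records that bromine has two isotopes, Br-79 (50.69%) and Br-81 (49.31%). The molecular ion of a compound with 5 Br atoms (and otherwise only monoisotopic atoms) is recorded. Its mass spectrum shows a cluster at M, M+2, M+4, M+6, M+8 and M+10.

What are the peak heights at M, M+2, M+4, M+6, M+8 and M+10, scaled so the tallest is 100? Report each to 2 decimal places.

10.57 : 51.40 : 100.00 : 97.28 : 47.31 : 9.21

Each Br atom is independently Br-79 (p = 0.5069) or Br-81 (q = 0.4931); the cluster is the binomial expansion (p + q)^5.
P(M) = 0.5069^5 = 0.033467
P(M+2) = 5 × 0.5069^4 × 0.4931^1 = 0.162777
P(M+4) = 10 × 0.5069^3 × 0.4931^2 = 0.316692
P(M+6) = 10 × 0.5069^2 × 0.4931^3 = 0.308070
P(M+8) = 5 × 0.5069^1 × 0.4931^4 = 0.149842
P(M+10) = 0.4931^5 = 0.029152
The M+4 peak is largest (0.316692); scaling to 100 gives 10.57 : 51.40 : 100.00 : 97.28 : 47.31 : 9.21.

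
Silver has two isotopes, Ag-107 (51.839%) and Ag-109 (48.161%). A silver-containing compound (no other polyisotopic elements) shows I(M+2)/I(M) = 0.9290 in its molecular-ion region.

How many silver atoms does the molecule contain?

For n independent Ag atoms, I(M+2)/I(M) = n · (abundance Ag-109) / (abundance Ag-107) = n · 0.48161/0.51839.
n = 0.9290 × 0.51839/0.48161 = 1.00 ≈ 1

1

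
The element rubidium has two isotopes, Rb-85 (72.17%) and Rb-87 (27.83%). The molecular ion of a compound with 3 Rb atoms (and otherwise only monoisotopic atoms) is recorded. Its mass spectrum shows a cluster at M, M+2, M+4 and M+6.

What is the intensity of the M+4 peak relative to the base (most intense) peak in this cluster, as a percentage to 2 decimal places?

38.56%

Term probabilities: M 0.3759, M+2 0.4349, M+4 0.1677, M+6 0.0216. Base peak = M+2.
P(M+2) = C(3,1) × 0.7217^2 × 0.2783^1 = 3 × 0.52085089 × 0.2783 = 0.434858 (base)
P(M+4) = C(3,2) × 0.7217^1 × 0.2783^2 = 3 × 0.7217 × 0.07745089 = 0.167689
Relative intensity = 0.167689 / 0.434858 × 100 = 38.56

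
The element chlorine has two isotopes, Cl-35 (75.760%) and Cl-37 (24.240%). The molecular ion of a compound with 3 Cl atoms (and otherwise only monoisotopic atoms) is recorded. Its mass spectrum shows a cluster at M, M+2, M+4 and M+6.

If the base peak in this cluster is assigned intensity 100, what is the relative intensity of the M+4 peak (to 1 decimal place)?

30.7

Term probabilities: M 0.4348, M+2 0.4174, M+4 0.1335, M+6 0.0142. Base peak = M.
P(M) = C(3,0) × 0.75760^3 × 0.24240^0 = 1 × 0.4348304 × 1.0000 = 0.434830 (base)
P(M+4) = C(3,2) × 0.75760^1 × 0.24240^2 = 3 × 0.7576 × 0.05875776 = 0.133545
Relative intensity = 0.133545 / 0.434830 × 100 = 30.7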